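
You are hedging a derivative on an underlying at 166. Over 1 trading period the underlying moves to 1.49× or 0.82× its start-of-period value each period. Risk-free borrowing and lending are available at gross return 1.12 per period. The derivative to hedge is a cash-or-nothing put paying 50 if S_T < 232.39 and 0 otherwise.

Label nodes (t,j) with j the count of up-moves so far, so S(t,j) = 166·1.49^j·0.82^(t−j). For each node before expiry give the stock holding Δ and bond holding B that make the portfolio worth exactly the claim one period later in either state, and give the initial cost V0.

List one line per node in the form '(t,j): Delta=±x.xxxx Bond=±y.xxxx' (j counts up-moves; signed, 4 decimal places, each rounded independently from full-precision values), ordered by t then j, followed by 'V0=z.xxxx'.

Since d<R<u, set p* = (R−d)/(u−d) = 0.4478; price each node as the discounted p*-expectation of its children.
Payoff layer (t=1): V(1,0)=50.0000, V(1,1)=0.0000
(0,0): S=166.0000. Δ = (V_up−V_dn)/(S_up−S_dn) = (0.0000−50.0000)/(247.3400−136.1200) = -0.4496. V = [p*·0.0000 + (1−p*)·50.0000]/1.12 = 24.6535. B = V − Δ·S = 99.2804.
Check: Δ(0,0)·S0 + B(0,0) = 24.6535 = V0.

(0,0): Delta=-0.4496 Bond=99.2804
V0=24.6535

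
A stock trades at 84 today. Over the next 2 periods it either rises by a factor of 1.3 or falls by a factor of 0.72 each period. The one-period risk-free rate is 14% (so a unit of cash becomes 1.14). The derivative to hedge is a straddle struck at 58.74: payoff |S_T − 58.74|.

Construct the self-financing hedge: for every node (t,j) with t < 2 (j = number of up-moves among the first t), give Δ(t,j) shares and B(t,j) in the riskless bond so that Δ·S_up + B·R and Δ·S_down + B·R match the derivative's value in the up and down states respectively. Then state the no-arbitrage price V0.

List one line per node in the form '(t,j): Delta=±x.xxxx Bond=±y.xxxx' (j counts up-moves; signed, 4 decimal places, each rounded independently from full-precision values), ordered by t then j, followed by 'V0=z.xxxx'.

(0,0): Delta=0.8491 Bond=-30.7404
(1,0): Delta=0.1337 Bond=8.2218
(1,1): Delta=1.0000 Bond=-51.5263
V0=40.5809

The replicating-portfolio and risk-neutral prices coincide; use p* = (1.14−0.72)/(1.3−0.72) = 0.7241 for the latter.
Terminal values V(2,·): V(2,0)=15.1944, V(2,1)=19.8840, V(2,2)=83.2200
(1,0): S=60.4800. Δ = (V_up−V_dn)/(S_up−S_dn) = (19.8840−15.1944)/(78.6240−43.5456) = 0.1337. V = [p*·19.8840 + (1−p*)·15.1944]/1.14 = 16.3073. B = V − Δ·S = 8.2218.
(1,1): S=109.2000. Δ = (V_up−V_dn)/(S_up−S_dn) = (83.2200−19.8840)/(141.9600−78.6240) = 1.0000. V = [p*·83.2200 + (1−p*)·19.8840]/1.14 = 57.6737. B = V − Δ·S = -51.5263.
(0,0): S=84.0000. Δ = (V_up−V_dn)/(S_up−S_dn) = (57.6737−16.3073)/(109.2000−60.4800) = 0.8491. V = [p*·57.6737 + (1−p*)·16.3073]/1.14 = 40.5809. B = V − Δ·S = -30.7404.
The time-0 hedge costs 40.5809, which is the no-arbitrage price.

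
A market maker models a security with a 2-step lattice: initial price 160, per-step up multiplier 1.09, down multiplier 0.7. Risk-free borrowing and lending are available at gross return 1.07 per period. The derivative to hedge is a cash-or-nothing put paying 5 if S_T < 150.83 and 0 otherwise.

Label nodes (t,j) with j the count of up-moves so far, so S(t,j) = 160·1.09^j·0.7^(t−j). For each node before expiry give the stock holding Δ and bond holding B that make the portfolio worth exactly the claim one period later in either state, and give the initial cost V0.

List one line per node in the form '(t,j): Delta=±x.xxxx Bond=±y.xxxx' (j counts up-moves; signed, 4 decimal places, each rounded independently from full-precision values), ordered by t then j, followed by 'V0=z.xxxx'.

(0,0): Delta=-0.0710 Bond=11.8038
(1,0): Delta=0.0000 Bond=4.6729
(1,1): Delta=-0.0735 Bond=13.0601
V0=0.4364

No-arbitrage ⇒ martingale measure with p* = (R−d)/(u−d) = 0.9487.
Terminal payoffs: V(2,0)=5.0000, V(2,1)=5.0000, V(2,2)=0.0000
(1,0): S=112.0000. Δ = (V_up−V_dn)/(S_up−S_dn) = (5.0000−5.0000)/(122.0800−78.4000) = 0.0000. V = [p*·5.0000 + (1−p*)·5.0000]/1.07 = 4.6729. B = V − Δ·S = 4.6729.
(1,1): S=174.4000. Δ = (V_up−V_dn)/(S_up−S_dn) = (0.0000−5.0000)/(190.0960−122.0800) = -0.0735. V = [p*·0.0000 + (1−p*)·5.0000]/1.07 = 0.2396. B = V − Δ·S = 13.0601.
(0,0): S=160.0000. Δ = (V_up−V_dn)/(S_up−S_dn) = (0.2396−4.6729)/(174.4000−112.0000) = -0.0710. V = [p*·0.2396 + (1−p*)·4.6729]/1.07 = 0.4364. B = V − Δ·S = 11.8038.
Root portfolio cost Δ·160+B reproduces V0=0.4364.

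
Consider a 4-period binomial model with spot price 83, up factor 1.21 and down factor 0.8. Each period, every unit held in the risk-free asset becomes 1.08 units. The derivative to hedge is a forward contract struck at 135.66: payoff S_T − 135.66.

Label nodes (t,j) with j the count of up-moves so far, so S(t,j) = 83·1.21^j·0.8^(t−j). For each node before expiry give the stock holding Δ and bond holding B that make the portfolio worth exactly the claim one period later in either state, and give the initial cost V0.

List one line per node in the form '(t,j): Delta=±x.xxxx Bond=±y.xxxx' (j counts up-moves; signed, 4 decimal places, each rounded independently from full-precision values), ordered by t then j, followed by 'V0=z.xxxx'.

Since d<R<u, set p* = (R−d)/(u−d) = 0.6829; price each node as the discounted p*-expectation of its children.
Payoff layer (t=4): V(4,0)=-101.6632, V(4,1)=-84.2398, V(4,2)=-57.8870, V(4,3)=-18.0283, V(4,4)=42.2579
Node (3,0) S=42.4960: V=(p*·-84.2398+(1−p*)·-101.6632)/1.08=-83.1151; Δ=(-84.2398−-101.6632)/(51.4202−33.9968)=1.0000; B=V−Δ·S=-125.6111
Node (3,1) S=64.2752: V=(p*·-57.8870+(1−p*)·-84.2398)/1.08=-61.3359; Δ=(-57.8870−-84.2398)/(77.7730−51.4202)=1.0000; B=V−Δ·S=-125.6111
Node (3,2) S=97.2162: V=(p*·-18.0283+(1−p*)·-57.8870)/1.08=-28.3949; Δ=(-18.0283−-57.8870)/(117.6317−77.7730)=1.0000; B=V−Δ·S=-125.6111
Node (3,3) S=147.0396: V=(p*·42.2579+(1−p*)·-18.0283)/1.08=21.4285; Δ=(42.2579−-18.0283)/(177.9179−117.6317)=1.0000; B=V−Δ·S=-125.6111
Node (2,0) S=53.1200: V=(p*·-61.3359+(1−p*)·-83.1151)/1.08=-63.1866; Δ=(-61.3359−-83.1151)/(64.2752−42.4960)=1.0000; B=V−Δ·S=-116.3066
Node (2,1) S=80.3440: V=(p*·-28.3949+(1−p*)·-61.3359)/1.08=-35.9626; Δ=(-28.3949−-61.3359)/(97.2162−64.2752)=1.0000; B=V−Δ·S=-116.3066
Node (2,2) S=121.5203: V=(p*·21.4285+(1−p*)·-28.3949)/1.08=5.2137; Δ=(21.4285−-28.3949)/(147.0396−97.2162)=1.0000; B=V−Δ·S=-116.3066
Node (1,0) S=66.4000: V=(p*·-35.9626+(1−p*)·-63.1866)/1.08=-41.2913; Δ=(-35.9626−-63.1866)/(80.3440−53.1200)=1.0000; B=V−Δ·S=-107.6913
Node (1,1) S=100.4300: V=(p*·5.2137+(1−p*)·-35.9626)/1.08=-7.2613; Δ=(5.2137−-35.9626)/(121.5203−80.3440)=1.0000; B=V−Δ·S=-107.6913
Node (0,0) S=83.0000: V=(p*·-7.2613+(1−p*)·-41.2913)/1.08=-16.7141; Δ=(-7.2613−-41.2913)/(100.4300−66.4000)=1.0000; B=V−Δ·S=-99.7141
Root portfolio cost Δ·83+B reproduces V0=-16.7141.

(0,0): Delta=1.0000 Bond=-99.7141
(1,0): Delta=1.0000 Bond=-107.6913
(1,1): Delta=1.0000 Bond=-107.6913
(2,0): Delta=1.0000 Bond=-116.3066
(2,1): Delta=1.0000 Bond=-116.3066
(2,2): Delta=1.0000 Bond=-116.3066
(3,0): Delta=1.0000 Bond=-125.6111
(3,1): Delta=1.0000 Bond=-125.6111
(3,2): Delta=1.0000 Bond=-125.6111
(3,3): Delta=1.0000 Bond=-125.6111
V0=-16.7141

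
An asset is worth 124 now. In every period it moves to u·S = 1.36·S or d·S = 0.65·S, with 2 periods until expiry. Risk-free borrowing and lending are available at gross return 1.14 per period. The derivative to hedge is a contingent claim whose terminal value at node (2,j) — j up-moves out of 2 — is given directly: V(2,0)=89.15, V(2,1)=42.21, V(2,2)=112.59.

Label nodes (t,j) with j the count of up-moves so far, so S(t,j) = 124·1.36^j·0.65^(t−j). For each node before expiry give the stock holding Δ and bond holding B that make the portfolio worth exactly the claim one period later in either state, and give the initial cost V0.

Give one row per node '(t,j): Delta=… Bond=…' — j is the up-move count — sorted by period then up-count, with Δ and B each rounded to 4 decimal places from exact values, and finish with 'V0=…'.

(0,0): Delta=0.3390 Bond=19.7007
(1,0): Delta=-0.8203 Bond=115.8976
(1,1): Delta=0.5878 Bond=-19.4933
V0=61.7409

Risk-neutral probability p* = (R−d)/(u−d) = (1.14−0.65)/(1.36−0.65) = 0.6901.
Payoff layer (t=2): V(2,0)=89.1500, V(2,1)=42.2100, V(2,2)=112.5900
  t=1,j=0: stock 80.6000 → up 109.6160 (V=42.2100), down 52.3900 (V=89.1500). Price 49.7849; hedge Δ=-0.8203, bond B=115.8976.
  t=1,j=1: stock 168.6400 → up 229.3504 (V=112.5900), down 109.6160 (V=42.2100). Price 79.6334; hedge Δ=0.5878, bond B=-19.4933.
  t=0,j=0: stock 124.0000 → up 168.6400 (V=79.6334), down 80.6000 (V=49.7849). Price 61.7409; hedge Δ=0.3390, bond B=19.7007.
Each (Δ,B) replicates both successor values, so the strategy is self-financing and V0 is arbitrage-free.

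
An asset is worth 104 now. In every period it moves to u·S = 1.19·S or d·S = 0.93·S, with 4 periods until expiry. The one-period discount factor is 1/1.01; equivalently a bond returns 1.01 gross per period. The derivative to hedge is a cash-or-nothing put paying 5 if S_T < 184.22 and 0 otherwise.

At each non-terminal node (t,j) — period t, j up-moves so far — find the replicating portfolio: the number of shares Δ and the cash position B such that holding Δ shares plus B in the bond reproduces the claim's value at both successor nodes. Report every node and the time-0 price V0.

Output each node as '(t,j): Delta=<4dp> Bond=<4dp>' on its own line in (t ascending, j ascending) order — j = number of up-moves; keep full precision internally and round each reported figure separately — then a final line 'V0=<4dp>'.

The replicating-portfolio and risk-neutral prices coincide; use p* = (1.01−0.93)/(1.19−0.93) = 0.3077 for the latter.
At expiry t=4: V(4,0)=5.0000, V(4,1)=5.0000, V(4,2)=5.0000, V(4,3)=5.0000, V(4,4)=0.0000
(3,0): S=83.6531. Δ = (V_up−V_dn)/(S_up−S_dn) = (5.0000−5.0000)/(99.5472−77.7974) = 0.0000. V = [p*·5.0000 + (1−p*)·5.0000]/1.01 = 4.9505. B = V − Δ·S = 4.9505.
(3,1): S=107.0400. Δ = (V_up−V_dn)/(S_up−S_dn) = (5.0000−5.0000)/(127.3776−99.5472) = 0.0000. V = [p*·5.0000 + (1−p*)·5.0000]/1.01 = 4.9505. B = V − Δ·S = 4.9505.
(3,2): S=136.9652. Δ = (V_up−V_dn)/(S_up−S_dn) = (5.0000−5.0000)/(162.9886−127.3776) = 0.0000. V = [p*·5.0000 + (1−p*)·5.0000]/1.01 = 4.9505. B = V − Δ·S = 4.9505.
(3,3): S=175.2565. Δ = (V_up−V_dn)/(S_up−S_dn) = (0.0000−5.0000)/(208.5553−162.9886) = -0.1097. V = [p*·0.0000 + (1−p*)·5.0000]/1.01 = 3.4273. B = V − Δ·S = 22.6580.
(2,0): S=89.9496. Δ = (V_up−V_dn)/(S_up−S_dn) = (4.9505−4.9505)/(107.0400−83.6531) = 0.0000. V = [p*·4.9505 + (1−p*)·4.9505]/1.01 = 4.9015. B = V − Δ·S = 4.9015.
(2,1): S=115.0968. Δ = (V_up−V_dn)/(S_up−S_dn) = (4.9505−4.9505)/(136.9652−107.0400) = 0.0000. V = [p*·4.9505 + (1−p*)·4.9505]/1.01 = 4.9015. B = V − Δ·S = 4.9015.
(2,2): S=147.2744. Δ = (V_up−V_dn)/(S_up−S_dn) = (3.4273−4.9505)/(175.2565−136.9652) = -0.0398. V = [p*·3.4273 + (1−p*)·4.9505]/1.01 = 4.4374. B = V − Δ·S = 10.2960.
(1,0): S=96.7200. Δ = (V_up−V_dn)/(S_up−S_dn) = (4.9015−4.9015)/(115.0968−89.9496) = 0.0000. V = [p*·4.9015 + (1−p*)·4.9015]/1.01 = 4.8530. B = V − Δ·S = 4.8530.
(1,1): S=123.7600. Δ = (V_up−V_dn)/(S_up−S_dn) = (4.4374−4.9015)/(147.2744−115.0968) = -0.0144. V = [p*·4.4374 + (1−p*)·4.9015]/1.01 = 4.7116. B = V − Δ·S = 6.4964.
(0,0): S=104.0000. Δ = (V_up−V_dn)/(S_up−S_dn) = (4.7116−4.8530)/(123.7600−96.7200) = -0.0052. V = [p*·4.7116 + (1−p*)·4.8530]/1.01 = 4.7618. B = V − Δ·S = 5.3056.
Root portfolio cost Δ·104+B reproduces V0=4.7618.

(0,0): Delta=-0.0052 Bond=5.3056
(1,0): Delta=0.0000 Bond=4.8530
(1,1): Delta=-0.0144 Bond=6.4964
(2,0): Delta=0.0000 Bond=4.9015
(2,1): Delta=0.0000 Bond=4.9015
(2,2): Delta=-0.0398 Bond=10.2960
(3,0): Delta=0.0000 Bond=4.9505
(3,1): Delta=0.0000 Bond=4.9505
(3,2): Delta=0.0000 Bond=4.9505
(3,3): Delta=-0.1097 Bond=22.6580
V0=4.7618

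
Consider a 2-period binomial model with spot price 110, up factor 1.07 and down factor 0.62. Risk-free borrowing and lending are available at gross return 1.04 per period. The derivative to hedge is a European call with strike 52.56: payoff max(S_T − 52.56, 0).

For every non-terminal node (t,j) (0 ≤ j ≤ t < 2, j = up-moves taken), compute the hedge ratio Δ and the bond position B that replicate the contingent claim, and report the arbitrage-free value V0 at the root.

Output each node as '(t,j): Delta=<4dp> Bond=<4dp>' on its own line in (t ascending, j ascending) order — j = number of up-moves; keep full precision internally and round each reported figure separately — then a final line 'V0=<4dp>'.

Under the risk-neutral measure, an up-move has probability p* = (R−d)/(u−d) = 0.9333 and values discount at R = 1.04.
Terminal values V(2,·): V(2,0)=0.0000, V(2,1)=20.4140, V(2,2)=73.3790
(1,0): S=68.2000. Δ = (V_up−V_dn)/(S_up−S_dn) = (20.4140−0.0000)/(72.9740−42.2840) = 0.6652. V = [p*·20.4140 + (1−p*)·0.0000]/1.04 = 18.3203. B = V − Δ·S = -27.0442.
(1,1): S=117.7000. Δ = (V_up−V_dn)/(S_up−S_dn) = (73.3790−20.4140)/(125.9390−72.9740) = 1.0000. V = [p*·73.3790 + (1−p*)·20.4140]/1.04 = 67.1615. B = V − Δ·S = -50.5385.
(0,0): S=110.0000. Δ = (V_up−V_dn)/(S_up−S_dn) = (67.1615−18.3203)/(117.7000−68.2000) = 0.9867. V = [p*·67.1615 + (1−p*)·18.3203]/1.04 = 61.4476. B = V − Δ·S = -47.0886.
Check: Δ(0,0)·S0 + B(0,0) = 61.4476 = V0.

(0,0): Delta=0.9867 Bond=-47.0886
(1,0): Delta=0.6652 Bond=-27.0442
(1,1): Delta=1.0000 Bond=-50.5385
V0=61.4476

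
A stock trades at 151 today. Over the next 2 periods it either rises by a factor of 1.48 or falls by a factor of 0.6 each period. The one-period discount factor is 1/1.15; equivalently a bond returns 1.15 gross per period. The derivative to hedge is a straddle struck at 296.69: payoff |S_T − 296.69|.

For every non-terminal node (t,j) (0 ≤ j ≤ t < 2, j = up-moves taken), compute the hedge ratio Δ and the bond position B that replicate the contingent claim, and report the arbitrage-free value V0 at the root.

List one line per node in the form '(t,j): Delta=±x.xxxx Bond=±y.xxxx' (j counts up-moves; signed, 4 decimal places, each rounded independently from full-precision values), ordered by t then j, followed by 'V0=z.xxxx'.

The replicating-portfolio and risk-neutral prices coincide; use p* = (1.15−0.6)/(1.48−0.6) = 0.6250 for the latter.
At expiry t=2: V(2,0)=242.3300, V(2,1)=162.6020, V(2,2)=34.0604
(1,0): S=90.6000. Δ = (V_up−V_dn)/(S_up−S_dn) = (162.6020−242.3300)/(134.0880−54.3600) = -1.0000. V = [p*·162.6020 + (1−p*)·242.3300]/1.15 = 167.3913. B = V − Δ·S = 257.9913.
(1,1): S=223.4800. Δ = (V_up−V_dn)/(S_up−S_dn) = (34.0604−162.6020)/(330.7504−134.0880) = -0.6536. V = [p*·34.0604 + (1−p*)·162.6020]/1.15 = 71.5335. B = V − Δ·S = 217.6035.
(0,0): S=151.0000. Δ = (V_up−V_dn)/(S_up−S_dn) = (71.5335−167.3913)/(223.4800−90.6000) = -0.7214. V = [p*·71.5335 + (1−p*)·167.3913]/1.15 = 93.4610. B = V − Δ·S = 202.3904.
Each (Δ,B) replicates both successor values, so the strategy is self-financing and V0 is arbitrage-free.

(0,0): Delta=-0.7214 Bond=202.3904
(1,0): Delta=-1.0000 Bond=257.9913
(1,1): Delta=-0.6536 Bond=217.6035
V0=93.4610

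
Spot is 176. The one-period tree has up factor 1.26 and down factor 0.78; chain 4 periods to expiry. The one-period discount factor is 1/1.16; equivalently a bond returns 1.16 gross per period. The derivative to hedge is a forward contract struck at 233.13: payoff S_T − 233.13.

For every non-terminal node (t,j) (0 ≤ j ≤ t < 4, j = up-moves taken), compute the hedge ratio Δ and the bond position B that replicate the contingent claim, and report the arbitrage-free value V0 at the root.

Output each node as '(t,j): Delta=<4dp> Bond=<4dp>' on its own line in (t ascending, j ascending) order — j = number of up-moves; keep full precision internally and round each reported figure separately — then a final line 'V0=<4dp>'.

Since d<R<u, set p* = (R−d)/(u−d) = 0.7917; price each node as the discounted p*-expectation of its children.
Terminal values V(4,·): V(4,0)=-167.9835, V(4,1)=-127.8933, V(4,2)=-63.1323, V(4,3)=41.4816, V(4,4)=210.4734
  t=3,j=0: stock 83.5212 → up 105.2367 (V=-127.8933), down 65.1465 (V=-167.9835). Price -117.4530; hedge Δ=1.0000, bond B=-200.9741.
  t=3,j=1: stock 134.9188 → up 169.9977 (V=-63.1323), down 105.2367 (V=-127.8933). Price -66.0554; hedge Δ=1.0000, bond B=-200.9741.
  t=3,j=2: stock 217.9457 → up 274.6116 (V=41.4816), down 169.9977 (V=-63.1323). Price 16.9716; hedge Δ=1.0000, bond B=-200.9741.
  t=3,j=3: stock 352.0662 → up 443.6034 (V=210.4734), down 274.6116 (V=41.4816). Price 151.0920; hedge Δ=1.0000, bond B=-200.9741.
  t=2,j=0: stock 107.0784 → up 134.9188 (V=-66.0554), down 83.5212 (V=-117.4530). Price -66.1752; hedge Δ=1.0000, bond B=-173.2536.
  t=2,j=1: stock 172.9728 → up 217.9457 (V=16.9716), down 134.9188 (V=-66.0554). Price -0.2808; hedge Δ=1.0000, bond B=-173.2536.
  t=2,j=2: stock 279.4176 → up 352.0662 (V=151.0920), down 217.9457 (V=16.9716). Price 106.1640; hedge Δ=1.0000, bond B=-173.2536.
  t=1,j=0: stock 137.2800 → up 172.9728 (V=-0.2808), down 107.0784 (V=-66.1752). Price -12.0765; hedge Δ=1.0000, bond B=-149.3565.
  t=1,j=1: stock 221.7600 → up 279.4176 (V=106.1640), down 172.9728 (V=-0.2808). Price 72.4035; hedge Δ=1.0000, bond B=-149.3565.
  t=0,j=0: stock 176.0000 → up 221.7600 (V=72.4035), down 137.2800 (V=-12.0765). Price 47.2444; hedge Δ=1.0000, bond B=-128.7556.
The time-0 hedge costs 47.2444, which is the no-arbitrage price.

(0,0): Delta=1.0000 Bond=-128.7556
(1,0): Delta=1.0000 Bond=-149.3565
(1,1): Delta=1.0000 Bond=-149.3565
(2,0): Delta=1.0000 Bond=-173.2536
(2,1): Delta=1.0000 Bond=-173.2536
(2,2): Delta=1.0000 Bond=-173.2536
(3,0): Delta=1.0000 Bond=-200.9741
(3,1): Delta=1.0000 Bond=-200.9741
(3,2): Delta=1.0000 Bond=-200.9741
(3,3): Delta=1.0000 Bond=-200.9741
V0=47.2444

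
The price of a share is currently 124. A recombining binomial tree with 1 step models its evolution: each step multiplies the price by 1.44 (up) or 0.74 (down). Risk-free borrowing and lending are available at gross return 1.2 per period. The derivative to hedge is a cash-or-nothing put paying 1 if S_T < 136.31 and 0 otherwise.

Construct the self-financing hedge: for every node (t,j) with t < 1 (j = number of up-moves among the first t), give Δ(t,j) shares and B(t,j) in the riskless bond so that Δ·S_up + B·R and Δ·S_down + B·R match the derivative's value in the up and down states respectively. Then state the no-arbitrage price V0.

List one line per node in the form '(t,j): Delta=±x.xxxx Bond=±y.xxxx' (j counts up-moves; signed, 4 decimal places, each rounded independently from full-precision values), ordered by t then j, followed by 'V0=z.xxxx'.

(0,0): Delta=-0.0115 Bond=1.7143
V0=0.2857

The replicating-portfolio and risk-neutral prices coincide; use p* = (1.2−0.74)/(1.44−0.74) = 0.6571 for the latter.
At expiry t=1: V(1,0)=1.0000, V(1,1)=0.0000
(0,0): S=124.0000. Δ = (V_up−V_dn)/(S_up−S_dn) = (0.0000−1.0000)/(178.5600−91.7600) = -0.0115. V = [p*·0.0000 + (1−p*)·1.0000]/1.2 = 0.2857. B = V − Δ·S = 1.7143.
Check: Δ(0,0)·S0 + B(0,0) = 0.2857 = V0.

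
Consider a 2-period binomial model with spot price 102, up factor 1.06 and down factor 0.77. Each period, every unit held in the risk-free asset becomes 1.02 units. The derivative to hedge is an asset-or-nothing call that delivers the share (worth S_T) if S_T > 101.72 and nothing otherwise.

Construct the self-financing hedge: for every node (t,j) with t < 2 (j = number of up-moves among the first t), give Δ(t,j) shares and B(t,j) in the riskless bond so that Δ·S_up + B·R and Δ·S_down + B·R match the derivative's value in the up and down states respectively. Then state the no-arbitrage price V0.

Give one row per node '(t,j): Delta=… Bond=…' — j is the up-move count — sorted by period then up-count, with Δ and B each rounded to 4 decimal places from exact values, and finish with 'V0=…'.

(0,0): Delta=3.2746 Bond=-252.1426
(1,0): Delta=0.0000 Bond=0.0000
(1,1): Delta=3.6552 Bond=-298.3352
V0=81.8645

Risk-neutral probability p* = (R−d)/(u−d) = (1.02−0.77)/(1.06−0.77) = 0.8621.
Payoff layer (t=2): V(2,0)=0.0000, V(2,1)=0.0000, V(2,2)=114.6072
(1,0): S=78.5400. Δ = (V_up−V_dn)/(S_up−S_dn) = (0.0000−0.0000)/(83.2524−60.4758) = 0.0000. V = [p*·0.0000 + (1−p*)·0.0000]/1.02 = 0.0000. B = V − Δ·S = 0.0000.
(1,1): S=108.1200. Δ = (V_up−V_dn)/(S_up−S_dn) = (114.6072−0.0000)/(114.6072−83.2524) = 3.6552. V = [p*·114.6072 + (1−p*)·0.0000]/1.02 = 96.8621. B = V − Δ·S = -298.3352.
(0,0): S=102.0000. Δ = (V_up−V_dn)/(S_up−S_dn) = (96.8621−0.0000)/(108.1200−78.5400) = 3.2746. V = [p*·96.8621 + (1−p*)·0.0000]/1.02 = 81.8645. B = V − Δ·S = -252.1426.
Self-financing check: at every node Δ·S+B equals the discounted successor values.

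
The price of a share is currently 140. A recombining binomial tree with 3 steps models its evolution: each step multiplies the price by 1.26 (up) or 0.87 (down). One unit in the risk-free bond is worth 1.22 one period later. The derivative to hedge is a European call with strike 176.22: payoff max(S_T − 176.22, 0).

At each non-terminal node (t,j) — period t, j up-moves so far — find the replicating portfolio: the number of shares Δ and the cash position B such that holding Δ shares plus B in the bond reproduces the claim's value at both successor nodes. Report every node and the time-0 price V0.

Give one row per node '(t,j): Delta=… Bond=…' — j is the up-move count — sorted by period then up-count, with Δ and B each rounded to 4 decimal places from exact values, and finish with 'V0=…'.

(0,0): Delta=0.8979 Bond=-82.0381
(1,0): Delta=0.2656 Bond=-23.0672
(1,1): Delta=0.9478 Bond=-108.8887
(2,0): Delta=0.0000 Bond=0.0000
(2,1): Delta=0.2865 Bond=-31.3582
(2,2): Delta=1.0000 Bond=-144.4426
V0=43.6704

The replicating-portfolio and risk-neutral prices coincide; use p* = (1.22−0.87)/(1.26−0.87) = 0.8974 for the latter.
At expiry t=3: V(3,0)=0.0000, V(3,1)=0.0000, V(3,2)=17.1497, V(3,3)=103.8326
Node (2,0) S=105.9660: V=(p*·0.0000+(1−p*)·0.0000)/1.22=0.0000; Δ=(0.0000−0.0000)/(133.5172−92.1904)=0.0000; B=V−Δ·S=0.0000
Node (2,1) S=153.4680: V=(p*·17.1497+(1−p*)·0.0000)/1.22=12.6154; Δ=(17.1497−0.0000)/(193.3697−133.5172)=0.2865; B=V−Δ·S=-31.3582
Node (2,2) S=222.2640: V=(p*·103.8326+(1−p*)·17.1497)/1.22=77.8214; Δ=(103.8326−17.1497)/(280.0526−193.3697)=1.0000; B=V−Δ·S=-144.4426
Node (1,0) S=121.8000: V=(p*·12.6154+(1−p*)·0.0000)/1.22=9.2799; Δ=(12.6154−0.0000)/(153.4680−105.9660)=0.2656; B=V−Δ·S=-23.0672
Node (1,1) S=176.4000: V=(p*·77.8214+(1−p*)·12.6154)/1.22=58.3062; Δ=(77.8214−12.6154)/(222.2640−153.4680)=0.9478; B=V−Δ·S=-108.8887
Node (0,0) S=140.0000: V=(p*·58.3062+(1−p*)·9.2799)/1.22=43.6704; Δ=(58.3062−9.2799)/(176.4000−121.8000)=0.8979; B=V−Δ·S=-82.0381
Root portfolio cost Δ·140+B reproduces V0=43.6704.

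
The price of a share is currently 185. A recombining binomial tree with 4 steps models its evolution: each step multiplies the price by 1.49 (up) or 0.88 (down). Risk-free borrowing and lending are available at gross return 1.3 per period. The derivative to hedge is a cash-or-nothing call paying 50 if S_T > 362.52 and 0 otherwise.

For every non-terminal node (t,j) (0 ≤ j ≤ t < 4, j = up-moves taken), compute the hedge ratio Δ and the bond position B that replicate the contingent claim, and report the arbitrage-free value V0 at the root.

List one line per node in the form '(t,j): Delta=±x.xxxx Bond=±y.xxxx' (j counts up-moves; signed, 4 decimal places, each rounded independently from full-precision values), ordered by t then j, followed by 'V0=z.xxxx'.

Under the risk-neutral measure, an up-move has probability p* = (R−d)/(u−d) = 0.6885 and values discount at R = 1.3.
Terminal values V(4,·): V(4,0)=0.0000, V(4,1)=0.0000, V(4,2)=0.0000, V(4,3)=50.0000, V(4,4)=50.0000
(3,0): S=126.0723. Δ = (V_up−V_dn)/(S_up−S_dn) = (0.0000−0.0000)/(187.8478−110.9436) = 0.0000. V = [p*·0.0000 + (1−p*)·0.0000]/1.3 = 0.0000. B = V − Δ·S = 0.0000.
(3,1): S=213.4634. Δ = (V_up−V_dn)/(S_up−S_dn) = (0.0000−0.0000)/(318.0604−187.8478) = 0.0000. V = [p*·0.0000 + (1−p*)·0.0000]/1.3 = 0.0000. B = V − Δ·S = 0.0000.
(3,2): S=361.4323. Δ = (V_up−V_dn)/(S_up−S_dn) = (50.0000−0.0000)/(538.5341−318.0604) = 0.2268. V = [p*·50.0000 + (1−p*)·0.0000]/1.3 = 26.4817. B = V − Δ·S = -55.4855.
(3,3): S=611.9706. Δ = (V_up−V_dn)/(S_up−S_dn) = (50.0000−50.0000)/(911.8361−538.5341) = 0.0000. V = [p*·50.0000 + (1−p*)·50.0000]/1.3 = 38.4615. B = V − Δ·S = 38.4615.
(2,0): S=143.2640. Δ = (V_up−V_dn)/(S_up−S_dn) = (0.0000−0.0000)/(213.4634−126.0723) = 0.0000. V = [p*·0.0000 + (1−p*)·0.0000]/1.3 = 0.0000. B = V − Δ·S = 0.0000.
(2,1): S=242.5720. Δ = (V_up−V_dn)/(S_up−S_dn) = (26.4817−0.0000)/(361.4323−213.4634) = 0.1790. V = [p*·26.4817 + (1−p*)·0.0000]/1.3 = 14.0256. B = V − Δ·S = -29.3870.
(2,2): S=410.7185. Δ = (V_up−V_dn)/(S_up−S_dn) = (38.4615−26.4817)/(611.9706−361.4323) = 0.0478. V = [p*·38.4615 + (1−p*)·26.4817]/1.3 = 26.7155. B = V − Δ·S = 7.0764.
(1,0): S=162.8000. Δ = (V_up−V_dn)/(S_up−S_dn) = (14.0256−0.0000)/(242.5720−143.2640) = 0.1412. V = [p*·14.0256 + (1−p*)·0.0000]/1.3 = 7.4285. B = V − Δ·S = -15.5644.
(1,1): S=275.6500. Δ = (V_up−V_dn)/(S_up−S_dn) = (26.7155−14.0256)/(410.7185−242.5720) = 0.0755. V = [p*·26.7155 + (1−p*)·14.0256]/1.3 = 17.5099. B = V − Δ·S = -3.2931.
(0,0): S=185.0000. Δ = (V_up−V_dn)/(S_up−S_dn) = (17.5099−7.4285)/(275.6500−162.8000) = 0.0893. V = [p*·17.5099 + (1−p*)·7.4285]/1.3 = 11.0537. B = V − Δ·S = -5.4733.
Self-financing check: at every node Δ·S+B equals the discounted successor values.

(0,0): Delta=0.0893 Bond=-5.4733
(1,0): Delta=0.1412 Bond=-15.5644
(1,1): Delta=0.0755 Bond=-3.2931
(2,0): Delta=0.0000 Bond=0.0000
(2,1): Delta=0.1790 Bond=-29.3870
(2,2): Delta=0.0478 Bond=7.0764
(3,0): Delta=0.0000 Bond=0.0000
(3,1): Delta=0.0000 Bond=0.0000
(3,2): Delta=0.2268 Bond=-55.4855
(3,3): Delta=0.0000 Bond=38.4615
V0=11.0537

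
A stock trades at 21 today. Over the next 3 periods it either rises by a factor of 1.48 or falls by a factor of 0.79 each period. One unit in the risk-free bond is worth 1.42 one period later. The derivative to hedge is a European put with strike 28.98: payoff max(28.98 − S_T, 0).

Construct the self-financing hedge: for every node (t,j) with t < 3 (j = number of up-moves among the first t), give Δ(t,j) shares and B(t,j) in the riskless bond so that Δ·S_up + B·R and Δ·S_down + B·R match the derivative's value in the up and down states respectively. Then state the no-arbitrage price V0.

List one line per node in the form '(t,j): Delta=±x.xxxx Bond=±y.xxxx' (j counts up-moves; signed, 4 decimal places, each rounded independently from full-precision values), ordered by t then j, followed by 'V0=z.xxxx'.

Risk-neutral probability p* = (R−d)/(u−d) = (1.42−0.79)/(1.48−0.79) = 0.9130.
Terminal payoffs: V(3,0)=18.6262, V(3,1)=9.5830, V(3,2)=0.0000, V(3,3)=0.0000
Node (2,0) S=13.1061: V=(p*·9.5830+(1−p*)·18.6262)/1.42=7.3024; Δ=(9.5830−18.6262)/(19.3970−10.3538)=-1.0000; B=V−Δ·S=20.4085
Node (2,1) S=24.5532: V=(p*·0.0000+(1−p*)·9.5830)/1.42=0.5868; Δ=(0.0000−9.5830)/(36.3387−19.3970)=-0.5656; B=V−Δ·S=14.4752
Node (2,2) S=45.9984: V=(p*·0.0000+(1−p*)·0.0000)/1.42=0.0000; Δ=(0.0000−0.0000)/(68.0776−36.3387)=0.0000; B=V−Δ·S=0.0000
Node (1,0) S=16.5900: V=(p*·0.5868+(1−p*)·7.3024)/1.42=0.8245; Δ=(0.5868−7.3024)/(24.5532−13.1061)=-0.5867; B=V−Δ·S=10.5571
Node (1,1) S=31.0800: V=(p*·0.0000+(1−p*)·0.5868)/1.42=0.0359; Δ=(0.0000−0.5868)/(45.9984−24.5532)=-0.0274; B=V−Δ·S=0.8864
Node (0,0) S=21.0000: V=(p*·0.0359+(1−p*)·0.8245)/1.42=0.0736; Δ=(0.0359−0.8245)/(31.0800−16.5900)=-0.0544; B=V−Δ·S=1.2164
Check: Δ(0,0)·S0 + B(0,0) = 0.0736 = V0.

(0,0): Delta=-0.0544 Bond=1.2164
(1,0): Delta=-0.5867 Bond=10.5571
(1,1): Delta=-0.0274 Bond=0.8864
(2,0): Delta=-1.0000 Bond=20.4085
(2,1): Delta=-0.5656 Bond=14.4752
(2,2): Delta=0.0000 Bond=0.0000
V0=0.0736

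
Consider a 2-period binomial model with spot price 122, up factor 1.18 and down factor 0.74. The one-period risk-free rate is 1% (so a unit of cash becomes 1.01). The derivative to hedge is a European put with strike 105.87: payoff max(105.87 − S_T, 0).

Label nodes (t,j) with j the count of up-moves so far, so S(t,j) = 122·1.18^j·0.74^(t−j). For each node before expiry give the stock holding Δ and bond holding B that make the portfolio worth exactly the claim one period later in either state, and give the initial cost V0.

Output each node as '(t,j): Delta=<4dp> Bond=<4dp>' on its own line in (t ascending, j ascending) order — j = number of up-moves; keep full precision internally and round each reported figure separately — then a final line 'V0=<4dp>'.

Under the risk-neutral measure, an up-move has probability p* = (R−d)/(u−d) = 0.6136 and values discount at R = 1.01.
Terminal payoffs: V(2,0)=39.0628, V(2,1)=0.0000, V(2,2)=0.0000
(1,0): S=90.2800. Δ = (V_up−V_dn)/(S_up−S_dn) = (0.0000−39.0628)/(106.5304−66.8072) = -0.9834. V = [p*·0.0000 + (1−p*)·39.0628]/1.01 = 14.9430. B = V − Δ·S = 103.7221.
(1,1): S=143.9600. Δ = (V_up−V_dn)/(S_up−S_dn) = (0.0000−0.0000)/(169.8728−106.5304) = 0.0000. V = [p*·0.0000 + (1−p*)·0.0000]/1.01 = 0.0000. B = V − Δ·S = 0.0000.
(0,0): S=122.0000. Δ = (V_up−V_dn)/(S_up−S_dn) = (0.0000−14.9430)/(143.9600−90.2800) = -0.2784. V = [p*·0.0000 + (1−p*)·14.9430]/1.01 = 5.7163. B = V − Δ·S = 39.6777.
Self-financing check: at every node Δ·S+B equals the discounted successor values.

(0,0): Delta=-0.2784 Bond=39.6777
(1,0): Delta=-0.9834 Bond=103.7221
(1,1): Delta=0.0000 Bond=0.0000
V0=5.7163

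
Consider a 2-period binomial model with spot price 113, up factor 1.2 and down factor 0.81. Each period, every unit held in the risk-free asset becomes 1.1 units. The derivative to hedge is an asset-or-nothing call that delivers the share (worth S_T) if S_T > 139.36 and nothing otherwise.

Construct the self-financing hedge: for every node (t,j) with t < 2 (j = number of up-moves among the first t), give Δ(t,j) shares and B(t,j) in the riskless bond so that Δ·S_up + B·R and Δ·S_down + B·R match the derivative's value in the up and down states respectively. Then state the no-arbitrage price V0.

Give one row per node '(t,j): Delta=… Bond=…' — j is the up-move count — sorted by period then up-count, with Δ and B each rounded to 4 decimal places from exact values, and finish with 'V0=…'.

(0,0): Delta=2.4960 Bond=-207.6870
(1,0): Delta=0.0000 Bond=0.0000
(1,1): Delta=3.0769 Bond=-307.2336
V0=74.3571

Risk-neutral probability p* = (R−d)/(u−d) = (1.1−0.81)/(1.2−0.81) = 0.7436.
At expiry t=2: V(2,0)=0.0000, V(2,1)=0.0000, V(2,2)=162.7200
Node (1,0) S=91.5300: V=(p*·0.0000+(1−p*)·0.0000)/1.1=0.0000; Δ=(0.0000−0.0000)/(109.8360−74.1393)=0.0000; B=V−Δ·S=0.0000
Node (1,1) S=135.6000: V=(p*·162.7200+(1−p*)·0.0000)/1.1=109.9972; Δ=(162.7200−0.0000)/(162.7200−109.8360)=3.0769; B=V−Δ·S=-307.2336
Node (0,0) S=113.0000: V=(p*·109.9972+(1−p*)·0.0000)/1.1=74.3571; Δ=(109.9972−0.0000)/(135.6000−91.5300)=2.4960; B=V−Δ·S=-207.6870
The time-0 hedge costs 74.3571, which is the no-arbitrage price.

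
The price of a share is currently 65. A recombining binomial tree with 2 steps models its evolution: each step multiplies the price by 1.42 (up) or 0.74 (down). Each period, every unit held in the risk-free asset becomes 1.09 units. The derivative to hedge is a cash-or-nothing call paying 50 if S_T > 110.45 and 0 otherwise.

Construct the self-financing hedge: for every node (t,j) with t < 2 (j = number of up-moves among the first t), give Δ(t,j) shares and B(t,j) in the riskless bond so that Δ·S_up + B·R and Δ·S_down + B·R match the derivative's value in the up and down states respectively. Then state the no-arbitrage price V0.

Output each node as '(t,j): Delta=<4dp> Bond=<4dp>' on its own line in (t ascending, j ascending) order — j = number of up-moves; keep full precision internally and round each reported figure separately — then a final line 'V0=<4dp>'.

No-arbitrage ⇒ martingale measure with p* = (R−d)/(u−d) = 0.5147.
Terminal values V(2,·): V(2,0)=0.0000, V(2,1)=0.0000, V(2,2)=50.0000
(1,0): S=48.1000. Δ = (V_up−V_dn)/(S_up−S_dn) = (0.0000−0.0000)/(68.3020−35.5940) = 0.0000. V = [p*·0.0000 + (1−p*)·0.0000]/1.09 = 0.0000. B = V − Δ·S = 0.0000.
(1,1): S=92.3000. Δ = (V_up−V_dn)/(S_up−S_dn) = (50.0000−0.0000)/(131.0660−68.3020) = 0.7966. V = [p*·50.0000 + (1−p*)·0.0000]/1.09 = 23.6104. B = V − Δ·S = -49.9191.
(0,0): S=65.0000. Δ = (V_up−V_dn)/(S_up−S_dn) = (23.6104−0.0000)/(92.3000−48.1000) = 0.5342. V = [p*·23.6104 + (1−p*)·0.0000]/1.09 = 11.1490. B = V − Δ·S = -23.5721.
The time-0 hedge costs 11.1490, which is the no-arbitrage price.

(0,0): Delta=0.5342 Bond=-23.5721
(1,0): Delta=0.0000 Bond=0.0000
(1,1): Delta=0.7966 Bond=-49.9191
V0=11.1490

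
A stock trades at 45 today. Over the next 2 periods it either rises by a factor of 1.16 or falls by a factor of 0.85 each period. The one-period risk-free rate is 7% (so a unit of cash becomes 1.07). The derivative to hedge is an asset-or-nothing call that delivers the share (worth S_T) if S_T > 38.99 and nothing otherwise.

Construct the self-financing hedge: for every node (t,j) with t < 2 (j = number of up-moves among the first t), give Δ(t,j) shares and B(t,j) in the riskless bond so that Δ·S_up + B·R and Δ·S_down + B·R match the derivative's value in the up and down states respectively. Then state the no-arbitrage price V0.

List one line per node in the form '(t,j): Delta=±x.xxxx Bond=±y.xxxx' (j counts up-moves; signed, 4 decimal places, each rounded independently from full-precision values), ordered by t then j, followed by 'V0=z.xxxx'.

Risk-neutral probability p* = (R−d)/(u−d) = (1.07−0.85)/(1.16−0.85) = 0.7097.
Terminal payoffs: V(2,0)=0.0000, V(2,1)=44.3700, V(2,2)=60.5520
  t=1,j=0: stock 38.2500 → up 44.3700 (V=44.3700), down 32.5125 (V=0.0000). Price 29.4284; hedge Δ=3.7419, bond B=-113.7006.
  t=1,j=1: stock 52.2000 → up 60.5520 (V=60.5520), down 44.3700 (V=44.3700). Price 52.2000; hedge Δ=1.0000, bond B=0.0000.
  t=0,j=0: stock 45.0000 → up 52.2000 (V=52.2000), down 38.2500 (V=29.4284). Price 42.6064; hedge Δ=1.6324, bond B=-30.8503.
The time-0 hedge costs 42.6064, which is the no-arbitrage price.

(0,0): Delta=1.6324 Bond=-30.8503
(1,0): Delta=3.7419 Bond=-113.7006
(1,1): Delta=1.0000 Bond=0.0000
V0=42.6064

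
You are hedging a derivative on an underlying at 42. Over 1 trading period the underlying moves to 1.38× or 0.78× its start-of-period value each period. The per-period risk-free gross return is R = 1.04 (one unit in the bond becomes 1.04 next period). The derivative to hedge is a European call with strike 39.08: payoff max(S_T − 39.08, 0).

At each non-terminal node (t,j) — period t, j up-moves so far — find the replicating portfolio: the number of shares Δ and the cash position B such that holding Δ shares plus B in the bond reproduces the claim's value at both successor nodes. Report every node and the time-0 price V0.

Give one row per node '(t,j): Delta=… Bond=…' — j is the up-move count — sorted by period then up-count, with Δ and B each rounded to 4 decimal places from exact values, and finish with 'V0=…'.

Under the risk-neutral measure, an up-move has probability p* = (R−d)/(u−d) = 0.4333 and values discount at R = 1.04.
Terminal values V(1,·): V(1,0)=0.0000, V(1,1)=18.8800
  t=0,j=0: stock 42.0000 → up 57.9600 (V=18.8800), down 32.7600 (V=0.0000). Price 7.8667; hedge Δ=0.7492, bond B=-23.6000.
Root portfolio cost Δ·42+B reproduces V0=7.8667.

(0,0): Delta=0.7492 Bond=-23.6000
V0=7.8667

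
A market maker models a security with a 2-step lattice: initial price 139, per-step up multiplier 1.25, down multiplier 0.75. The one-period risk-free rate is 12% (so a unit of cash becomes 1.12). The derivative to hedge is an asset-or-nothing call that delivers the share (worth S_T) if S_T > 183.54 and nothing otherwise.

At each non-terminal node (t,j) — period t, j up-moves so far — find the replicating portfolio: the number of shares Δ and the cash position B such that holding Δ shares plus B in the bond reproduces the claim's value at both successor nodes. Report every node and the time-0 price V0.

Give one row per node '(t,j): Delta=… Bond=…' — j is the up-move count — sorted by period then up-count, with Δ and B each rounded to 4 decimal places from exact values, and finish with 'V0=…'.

Under the risk-neutral measure, an up-move has probability p* = (R−d)/(u−d) = 0.7400 and values discount at R = 1.12.
Terminal payoffs: V(2,0)=0.0000, V(2,1)=0.0000, V(2,2)=217.1875
Node (1,0) S=104.2500: V=(p*·0.0000+(1−p*)·0.0000)/1.12=0.0000; Δ=(0.0000−0.0000)/(130.3125−78.1875)=0.0000; B=V−Δ·S=0.0000
Node (1,1) S=173.7500: V=(p*·217.1875+(1−p*)·0.0000)/1.12=143.4989; Δ=(217.1875−0.0000)/(217.1875−130.3125)=2.5000; B=V−Δ·S=-290.8761
Node (0,0) S=139.0000: V=(p*·143.4989+(1−p*)·0.0000)/1.12=94.8118; Δ=(143.4989−0.0000)/(173.7500−104.2500)=2.0647; B=V−Δ·S=-192.1860
Check: Δ(0,0)·S0 + B(0,0) = 94.8118 = V0.

(0,0): Delta=2.0647 Bond=-192.1860
(1,0): Delta=0.0000 Bond=0.0000
(1,1): Delta=2.5000 Bond=-290.8761
V0=94.8118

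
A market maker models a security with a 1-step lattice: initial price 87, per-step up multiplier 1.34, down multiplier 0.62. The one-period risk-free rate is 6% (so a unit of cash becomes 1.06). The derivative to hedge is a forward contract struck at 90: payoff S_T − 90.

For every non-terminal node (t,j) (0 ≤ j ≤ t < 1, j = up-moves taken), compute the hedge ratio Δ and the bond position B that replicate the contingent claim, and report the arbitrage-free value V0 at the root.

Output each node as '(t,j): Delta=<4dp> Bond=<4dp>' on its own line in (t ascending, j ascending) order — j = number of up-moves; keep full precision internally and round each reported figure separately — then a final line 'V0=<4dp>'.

(0,0): Delta=1.0000 Bond=-84.9057
V0=2.0943

The replicating-portfolio and risk-neutral prices coincide; use p* = (1.06−0.62)/(1.34−0.62) = 0.6111 for the latter.
Terminal payoffs: V(1,0)=-36.0600, V(1,1)=26.5800
(0,0): S=87.0000. Δ = (V_up−V_dn)/(S_up−S_dn) = (26.5800−-36.0600)/(116.5800−53.9400) = 1.0000. V = [p*·26.5800 + (1−p*)·-36.0600]/1.06 = 2.0943. B = V − Δ·S = -84.9057.
Self-financing check: at every node Δ·S+B equals the discounted successor values.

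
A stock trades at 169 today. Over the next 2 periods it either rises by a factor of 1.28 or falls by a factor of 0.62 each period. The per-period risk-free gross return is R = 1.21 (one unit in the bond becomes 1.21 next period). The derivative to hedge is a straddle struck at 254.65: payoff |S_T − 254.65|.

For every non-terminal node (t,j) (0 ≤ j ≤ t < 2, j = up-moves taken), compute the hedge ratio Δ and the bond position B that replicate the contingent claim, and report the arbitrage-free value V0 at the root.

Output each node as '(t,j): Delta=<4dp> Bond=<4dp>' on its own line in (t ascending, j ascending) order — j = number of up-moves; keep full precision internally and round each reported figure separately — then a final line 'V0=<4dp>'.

Since d<R<u, set p* = (R−d)/(u−d) = 0.8939; price each node as the discounted p*-expectation of its children.
Terminal values V(2,·): V(2,0)=189.6864, V(2,1)=120.5316, V(2,2)=22.2396
  t=1,j=0: stock 104.7800 → up 134.1184 (V=120.5316), down 64.9636 (V=189.6864). Price 105.6745; hedge Δ=-1.0000, bond B=210.4545.
  t=1,j=1: stock 216.3200 → up 276.8896 (V=22.2396), down 134.1184 (V=120.5316). Price 26.9955; hedge Δ=-0.6885, bond B=175.9227.
  t=0,j=0: stock 169.0000 → up 216.3200 (V=26.9955), down 104.7800 (V=105.6745). Price 29.2068; hedge Δ=-0.7054, bond B=148.4175.
Self-financing check: at every node Δ·S+B equals the discounted successor values.

(0,0): Delta=-0.7054 Bond=148.4175
(1,0): Delta=-1.0000 Bond=210.4545
(1,1): Delta=-0.6885 Bond=175.9227
V0=29.2068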